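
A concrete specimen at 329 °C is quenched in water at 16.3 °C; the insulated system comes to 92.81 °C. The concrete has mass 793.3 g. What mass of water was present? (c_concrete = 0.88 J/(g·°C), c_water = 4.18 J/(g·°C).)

m ≈ 516 g

Taking heat into each body as positive, Σ m c ΔT = 0:
793.3·0.88·(92.81 − 329) + m·4.18·(92.81 − 16.3) = 0
319.81 m = 164885
m = 164885/319.81 ≈ 515.6 g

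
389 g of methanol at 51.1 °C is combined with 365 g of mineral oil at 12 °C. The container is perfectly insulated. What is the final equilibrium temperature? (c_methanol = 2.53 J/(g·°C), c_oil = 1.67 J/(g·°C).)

T_f = Σ m_i c_i T_i / Σ m_i c_i:
T_f = (984.17·51.1 + 609.55·12) / (984.17 + 609.55)
    = 57606 / 1593.7 ≈ 36.15 °C

T_f ≈ 36.1 °C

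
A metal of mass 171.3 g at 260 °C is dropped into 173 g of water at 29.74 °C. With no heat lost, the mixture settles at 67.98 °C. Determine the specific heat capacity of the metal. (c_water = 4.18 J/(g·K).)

c ≈ 0.841 J/(g·K)

Net heat exchanged in the isolated system is zero:
171.3×c×(67.98 − 260) + 173×4.18×(67.98 − 29.74) = 0
-32893 c = -27653
c = -27653/-32893 ≈ 0.8407 J/(g·K)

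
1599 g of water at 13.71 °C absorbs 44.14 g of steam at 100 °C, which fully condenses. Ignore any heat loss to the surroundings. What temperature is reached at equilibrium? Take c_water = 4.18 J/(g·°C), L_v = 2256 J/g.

T_f ≈ 30.5 °C

Energy balance with sensible and latent terms:
steam→water at 100 °C releases m L_v = 44.14·2256 = 99580
  condensed water 100 °C→T: 184.51(T − 100)
  original water: 6683.8(T − 13.71)
6868.3 T = 99580 + 18451 + 91635 = 209666
T ≈ 30.53 °C — below 100 °C, confirming all the steam condensed.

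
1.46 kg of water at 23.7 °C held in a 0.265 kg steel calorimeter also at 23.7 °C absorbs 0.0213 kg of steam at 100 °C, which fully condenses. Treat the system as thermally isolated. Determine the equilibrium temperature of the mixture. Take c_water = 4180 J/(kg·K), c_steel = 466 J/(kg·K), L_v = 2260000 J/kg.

Setting the total heat transfer to zero:
latent heat released on condensation: 0.0213·2260000 = 48138; condensate cools 100→T: 0.0213·4180·(T − 100) = 89.03(T − 100); water warms: 1.46·4180·(T − 23.7) = 6102.8(T − 23.7); steel cup: 0.265·466·(T − 23.7) = 123.49(T − 23.7)
6315.3 T = 48138 + 8903.4 + 147563 = 204604
T ≈ 32.40 °C (< 100 °C, so full condensation is consistent).

T_f ≈ 32.4 °C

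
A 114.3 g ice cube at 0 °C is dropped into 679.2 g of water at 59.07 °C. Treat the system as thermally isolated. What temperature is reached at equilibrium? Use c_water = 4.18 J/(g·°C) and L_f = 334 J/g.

T_f ≈ 39.1 °C

Let T be the final temperature. ΣQ_i = 0:
latent heat to melt: 114.3×334 = 38176; meltwater 0→T: 114.3×4.18×T = 477.77 T; water cools: 679.2×4.18×(T − 59.07) = 2839.1(T − 59.07)
3316.8 T = 167703 − 38176 = 129527
T ≈ 39.05 °C. Since T > 0 °C, the all-ice-melts assumption holds.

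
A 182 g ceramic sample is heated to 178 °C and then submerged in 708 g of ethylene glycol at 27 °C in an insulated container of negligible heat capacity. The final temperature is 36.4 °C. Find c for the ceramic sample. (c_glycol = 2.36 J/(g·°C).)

c ≈ 0.609 J/(g·°C)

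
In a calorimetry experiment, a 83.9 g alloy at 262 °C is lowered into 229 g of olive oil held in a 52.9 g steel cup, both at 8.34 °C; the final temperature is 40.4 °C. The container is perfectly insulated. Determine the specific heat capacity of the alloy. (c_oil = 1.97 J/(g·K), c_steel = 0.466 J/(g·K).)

c ≈ 0.82 J/(g·K)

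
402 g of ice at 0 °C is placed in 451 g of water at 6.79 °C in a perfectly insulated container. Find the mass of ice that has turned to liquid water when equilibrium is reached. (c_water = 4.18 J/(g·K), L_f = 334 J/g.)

m_melted ≈ 38.3 g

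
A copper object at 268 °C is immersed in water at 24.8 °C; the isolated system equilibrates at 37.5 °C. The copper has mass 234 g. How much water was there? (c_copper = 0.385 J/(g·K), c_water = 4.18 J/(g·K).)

|Q_copper| = |Q_water|:
234×0.385×(268 − 37.5) = m×4.18×(37.5 − 24.8)
53.09 m = 20766  ⇒  m ≈ 391.2 g

m ≈ 391 g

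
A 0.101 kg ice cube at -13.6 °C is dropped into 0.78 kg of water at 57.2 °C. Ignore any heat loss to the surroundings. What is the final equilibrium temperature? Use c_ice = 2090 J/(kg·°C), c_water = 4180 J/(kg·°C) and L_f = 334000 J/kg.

Sum of m c ΔT and latent-heat terms is zero:
ice -13.6→0 °C: 0.101·2090·13.6 = 2870.8
  melt ice: 0.101·334000 = 33734
  warm the meltwater: 422.18 T
  water cools: 0.78·4180·(T − 57.2) = 3260.4(T − 57.2)
3682.6 T = 186495 − 36605 = 149890
T ≈ 40.70 °C (positive, so assuming full melt was valid).

T_f ≈ 40.7 °C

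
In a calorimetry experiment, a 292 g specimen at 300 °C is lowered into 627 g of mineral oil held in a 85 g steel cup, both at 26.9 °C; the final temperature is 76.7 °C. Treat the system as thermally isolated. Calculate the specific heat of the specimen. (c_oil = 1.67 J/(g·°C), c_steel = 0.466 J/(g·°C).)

c ≈ 0.83 J/(g·°C)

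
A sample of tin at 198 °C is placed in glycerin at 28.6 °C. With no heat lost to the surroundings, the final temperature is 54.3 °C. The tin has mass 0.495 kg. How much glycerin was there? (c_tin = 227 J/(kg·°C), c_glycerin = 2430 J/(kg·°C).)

Setting the total heat transfer to zero:
0.495·227·(54.3 − 198) + m·2430·(54.3 − 28.6) = 0
62451 m = 16147
m = 16147/62451 ≈ 0.2586 kg

m ≈ 0.259 kg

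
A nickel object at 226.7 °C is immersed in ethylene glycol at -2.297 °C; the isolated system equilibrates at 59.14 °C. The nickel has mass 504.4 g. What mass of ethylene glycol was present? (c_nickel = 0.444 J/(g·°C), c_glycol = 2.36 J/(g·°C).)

m ≈ 259 g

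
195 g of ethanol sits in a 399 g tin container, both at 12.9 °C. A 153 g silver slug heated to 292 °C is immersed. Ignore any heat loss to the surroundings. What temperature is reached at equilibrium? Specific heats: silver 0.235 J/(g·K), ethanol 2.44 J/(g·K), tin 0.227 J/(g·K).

T_f ≈ 29.6 °C

Setting the total heat transfer to zero:
153×0.235×(T − 292) + 195×2.44×(T − 12.9) + 399×0.227×(T − 12.9) = 0
(35.95 + 475.8 + 90.57) T = 35.95×292 + 475.8×12.9 + 90.57×12.9
T = 17805 / 602.33 = 29.6 °C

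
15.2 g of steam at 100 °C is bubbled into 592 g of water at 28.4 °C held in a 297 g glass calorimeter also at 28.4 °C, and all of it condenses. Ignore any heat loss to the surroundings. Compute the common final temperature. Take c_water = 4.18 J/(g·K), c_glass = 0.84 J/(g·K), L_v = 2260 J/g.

T_f ≈ 42.4 °C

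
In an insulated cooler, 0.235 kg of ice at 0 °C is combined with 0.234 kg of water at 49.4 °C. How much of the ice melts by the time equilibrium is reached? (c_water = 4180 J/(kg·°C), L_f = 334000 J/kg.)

m_melted ≈ 0.145 kg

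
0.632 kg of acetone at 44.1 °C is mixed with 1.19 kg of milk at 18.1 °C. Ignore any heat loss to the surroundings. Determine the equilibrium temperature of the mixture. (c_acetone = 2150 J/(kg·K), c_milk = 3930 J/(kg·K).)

With ΣQ=0 the equilibrium temperature is the m·c-weighted mean:
T_f = (1358.8·44.1 + 4676.7·18.1) / (1358.8 + 4676.7)
    = 144571 / 6035.5 ≈ 23.95 °C

T_f ≈ 24.0 °C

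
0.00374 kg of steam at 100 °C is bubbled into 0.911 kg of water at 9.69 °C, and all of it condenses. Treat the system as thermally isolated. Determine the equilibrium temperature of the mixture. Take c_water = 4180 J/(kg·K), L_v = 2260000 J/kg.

Taking heat into each body as positive, Σ m c ΔT = 0:
steam→water at 100 °C releases m L_v = 0.00374·2260000 = 8452.4; condensate cools 100→T: 0.00374·4180·(T − 100) = 15.63(T − 100); original water: 3808(T − 9.69)
3823.6 T = 8452.4 + 1563.3 + 36899 = 46915
T ≈ 12.27 °C — below 100 °C, confirming all the steam condensed.

T_f ≈ 12.3 °C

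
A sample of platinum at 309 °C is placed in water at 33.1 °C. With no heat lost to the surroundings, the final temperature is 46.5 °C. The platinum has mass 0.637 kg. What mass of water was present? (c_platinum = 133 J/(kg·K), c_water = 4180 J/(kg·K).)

m ≈ 0.397 kg

|Q_platinum| = |Q_water|:
0.637×133×(309 − 46.5) = m×4180×(46.5 − 33.1)
56012 m = 22239  ⇒  m ≈ 0.397 kg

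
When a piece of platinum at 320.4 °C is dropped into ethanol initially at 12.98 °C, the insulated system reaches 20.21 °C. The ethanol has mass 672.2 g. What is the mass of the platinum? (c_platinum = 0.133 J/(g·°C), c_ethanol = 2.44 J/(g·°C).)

m ≈ 297 g

|Q_platinum| = |Q_ethanol|:
m·0.133·(320.4 − 20.21) = 672.2·2.44·(20.21 − 12.98)
39.93 m = 11858  ⇒  m ≈ 297 g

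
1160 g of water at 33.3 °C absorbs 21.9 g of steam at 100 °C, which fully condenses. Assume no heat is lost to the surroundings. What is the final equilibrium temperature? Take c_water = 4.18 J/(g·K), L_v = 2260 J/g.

Conservation of energy gives ΣQ = 0:
condense steam: −21.9·2260 = −49494
  condensate cools 100→T: 21.9·4.18·(T − 100) = 91.54(T − 100)
  original water: 4848.8(T − 33.3)
4940.3 T = 49494 + 9154.2 + 161465 = 220113
T ≈ 44.55 °C, under the boiling point, so the assumption holds.

T_f ≈ 44.6 °C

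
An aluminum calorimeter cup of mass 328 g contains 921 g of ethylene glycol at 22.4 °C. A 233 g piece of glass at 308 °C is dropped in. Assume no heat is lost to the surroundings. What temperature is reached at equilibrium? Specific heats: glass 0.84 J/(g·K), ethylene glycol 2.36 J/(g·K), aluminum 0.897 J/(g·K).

T_f ≈ 43.4 °C

Conservation of energy gives ΣQ = 0:
233·0.84·(T − 308) + 921·2.36·(T − 22.4) + 328·0.897·(T − 22.4) = 0
195.72(T − 308) + 2173.6(T − 22.4) + 294.22(T − 22.4) = 0
(195.72 + 2173.6 + 294.22) T = 195.72·308 + 2173.6·22.4 + 294.22·22.4
T = 115560 / 2663.5 = 43.4 °C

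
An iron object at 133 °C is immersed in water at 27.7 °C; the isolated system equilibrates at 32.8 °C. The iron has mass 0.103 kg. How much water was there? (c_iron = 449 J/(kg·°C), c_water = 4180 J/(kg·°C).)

m ≈ 0.217 kg

Let T be the final temperature. ΣQ_i = 0:
0.103×449×(32.8 − 133) + m×4180×(32.8 − 27.7) = 0
21318 m = 4633.9
m = 4633.9/21318 ≈ 0.2174 kg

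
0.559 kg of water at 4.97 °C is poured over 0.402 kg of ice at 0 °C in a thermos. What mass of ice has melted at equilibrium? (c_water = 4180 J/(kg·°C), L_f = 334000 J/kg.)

Water can give up m c ΔT = 0.559×4180×4.97 = 11613 J before reaching 0 °C.
Melting all 0.402 kg of ice would need 0.402×334000 = 134268 J.
Since 11613 < 134268 J, not all the ice melts; equilibrium is at 0 °C.
m_melted×334000 = 11613  ⇒  m_melted ≈ 0.03477 kg.

m_melted ≈ 0.0348 kg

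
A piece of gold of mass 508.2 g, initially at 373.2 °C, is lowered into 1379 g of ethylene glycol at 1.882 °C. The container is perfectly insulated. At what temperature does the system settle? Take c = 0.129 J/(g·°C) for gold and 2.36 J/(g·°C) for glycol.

|Q_gold| = |Q_glycol|:
508.2*0.129*(373.2 − T) = 1379*2.36*(T − 1.882)
65.56(373.2 − T) = 3254.4(T − 1.882)
3320 T = 30591  ⇒  T ≈ 9.21 °C

T_f ≈ 9.2 °C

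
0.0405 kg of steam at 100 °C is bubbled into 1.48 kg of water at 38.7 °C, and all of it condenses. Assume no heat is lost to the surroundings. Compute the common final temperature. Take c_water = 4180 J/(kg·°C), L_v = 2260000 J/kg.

Setting the total heat transfer to zero:
steam→water at 100 °C releases m L_v = 0.0405×2260000 = 91530; condensed water 100 °C→T: 169.29(T − 100); water warms: 1.48×4180×(T − 38.7) = 6186.4(T − 38.7)
6355.7 T = 91530 + 16929 + 239414 = 347873
T ≈ 54.73 °C — below 100 °C, confirming all the steam condensed.

T_f ≈ 54.7 °C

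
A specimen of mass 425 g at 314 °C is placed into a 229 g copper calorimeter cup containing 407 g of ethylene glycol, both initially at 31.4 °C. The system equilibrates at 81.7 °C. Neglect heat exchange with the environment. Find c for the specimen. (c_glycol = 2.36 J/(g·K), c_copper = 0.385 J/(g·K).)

c ≈ 0.534 J/(g·K)

Let T be the final temperature. ΣQ_i = 0:
425×c×(81.7 − 314) + 407×2.36×(81.7 − 31.4) + 229×0.385×(81.7 − 31.4) = 0
-98728 c = -52749
c = -52749/-98728 ≈ 0.5343 J/(g·K)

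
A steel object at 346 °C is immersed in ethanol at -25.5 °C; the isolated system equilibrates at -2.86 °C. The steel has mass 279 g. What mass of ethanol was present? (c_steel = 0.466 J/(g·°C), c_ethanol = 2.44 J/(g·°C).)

m ≈ 821 g

Taking heat into each body as positive, Σ m c ΔT = 0:
279×0.466×(-2.86 − 346) + m×2.44×(-2.86 − (-25.5)) = 0
55.24 m = 45357
m = 45357/55.24 ≈ 821.1 g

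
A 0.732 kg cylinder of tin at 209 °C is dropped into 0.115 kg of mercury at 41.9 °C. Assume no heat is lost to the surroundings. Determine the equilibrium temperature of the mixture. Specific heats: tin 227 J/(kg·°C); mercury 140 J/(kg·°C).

T_f ≈ 194.2 °C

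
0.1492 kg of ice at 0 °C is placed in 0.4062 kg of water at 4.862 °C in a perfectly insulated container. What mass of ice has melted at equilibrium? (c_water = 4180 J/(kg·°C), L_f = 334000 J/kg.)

Cooling the water to 0 °C releases 0.4062×4180×4.862 = 8255.3 J.
Melting all 0.1492 kg of ice would need 0.1492×334000 = 49833 J.
8255.3 J < 49833 J, so only part of the ice melts and the system sits at 0 °C.
Mass melted = 8255.3/334000 ≈ 0.02472 kg.

m_melted ≈ 0.0247 kg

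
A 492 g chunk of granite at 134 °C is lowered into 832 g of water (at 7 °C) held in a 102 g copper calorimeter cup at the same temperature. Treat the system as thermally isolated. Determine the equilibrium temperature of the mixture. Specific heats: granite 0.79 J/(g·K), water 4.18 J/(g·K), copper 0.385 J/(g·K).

T_f ≈ 19.6 °C

Setting the total heat transfer to zero:
492·0.79·(T − 134) + 832·4.18·(T − 7) + 102·0.385·(T − 7) = 0
388.68(T − 134) + 3477.8(T − 7) + 39.27(T − 7) = 0
(388.68 + 3477.8 + 39.27) T = 388.68·134 + 3477.8·7 + 39.27·7
T = 76702/3905.7 ≈ 19.64 °C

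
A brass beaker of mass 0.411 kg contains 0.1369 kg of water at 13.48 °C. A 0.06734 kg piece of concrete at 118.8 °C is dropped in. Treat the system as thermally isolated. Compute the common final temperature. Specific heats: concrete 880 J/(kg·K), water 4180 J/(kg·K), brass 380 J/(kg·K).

Conservation of energy gives ΣQ = 0:
0.06734×880×(T − 118.8) + 0.1369×4180×(T − 13.48) + 0.411×380×(T − 13.48) = 0
59.26(T − 118.8) + 572.24(T − 13.48) + 156.18(T − 13.48) = 0
787.68 T = 16859
T = 16859/787.68 ≈ 21.40 °C

T_f ≈ 21.4 °C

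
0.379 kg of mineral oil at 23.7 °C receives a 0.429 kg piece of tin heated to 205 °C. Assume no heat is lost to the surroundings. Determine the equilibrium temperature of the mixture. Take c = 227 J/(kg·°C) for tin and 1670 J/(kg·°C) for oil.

T_f ≈ 47.9 °C

Heat gained plus heat lost sum to zero:
0.429×227×(T − 205) + 0.379×1670×(T − 23.7) = 0
97.38(T − 205) + 632.93(T − 23.7) = 0
(97.38 + 632.93) T = 97.38×205 + 632.93×23.7
T = 34964/730.31 ≈ 47.88 °C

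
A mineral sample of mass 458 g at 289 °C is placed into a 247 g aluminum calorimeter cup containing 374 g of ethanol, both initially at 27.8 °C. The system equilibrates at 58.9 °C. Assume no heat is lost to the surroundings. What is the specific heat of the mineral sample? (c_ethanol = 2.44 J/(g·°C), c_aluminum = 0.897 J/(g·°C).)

Heat gained plus heat lost sum to zero:
458·c·(58.9 − 289) + 374·2.44·(58.9 − 27.8) + 247·0.897·(58.9 − 27.8) = 0
-105386 c = -35271
c = -35271/-105386 ≈ 0.3347 J/(g·°C)

c ≈ 0.335 J/(g·°C)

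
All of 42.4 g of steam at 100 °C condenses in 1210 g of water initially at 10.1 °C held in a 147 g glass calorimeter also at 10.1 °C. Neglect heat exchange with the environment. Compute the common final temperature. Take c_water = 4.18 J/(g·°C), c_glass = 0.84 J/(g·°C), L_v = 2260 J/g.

Conservation of energy gives ΣQ = 0:
condense steam: −42.4×2260 = −95824
  condensate cools 100→T: 42.4×4.18×(T − 100) = 177.23(T − 100)
  water warms: 1210×4.18×(T − 10.1) = 5057.8(T − 10.1)
  glass cup: 147×0.84×(T − 10.1) = 123.48(T − 10.1)
5358.5 T = 95824 + 17723 + 52331 = 165878
T ≈ 30.96 °C (< 100 °C, so full condensation is consistent).

T_f ≈ 31.0 °C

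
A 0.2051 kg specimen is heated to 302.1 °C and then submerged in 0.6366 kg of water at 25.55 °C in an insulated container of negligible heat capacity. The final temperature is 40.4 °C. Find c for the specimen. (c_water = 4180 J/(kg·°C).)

Let T be the final temperature. ΣQ_i = 0:
0.2051×c×(40.4 − 302.1) + 0.6366×4180×(40.4 − 25.55) = 0
-53.67 c = -39516
c = -39516/-53.67 ≈ 736.2 J/(kg·°C)

c ≈ 736 J/(kg·°C)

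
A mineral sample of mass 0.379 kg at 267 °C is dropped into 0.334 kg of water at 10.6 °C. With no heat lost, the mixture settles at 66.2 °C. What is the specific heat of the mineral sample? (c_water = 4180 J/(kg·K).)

Setting the total heat transfer to zero:
0.379·c·(66.2 − 267) + 0.334·4180·(66.2 − 10.6) = 0
-76.1 c = -77624
c = -77624/-76.1 ≈ 1020 J/(kg·K)

c ≈ 1020 J/(kg·K)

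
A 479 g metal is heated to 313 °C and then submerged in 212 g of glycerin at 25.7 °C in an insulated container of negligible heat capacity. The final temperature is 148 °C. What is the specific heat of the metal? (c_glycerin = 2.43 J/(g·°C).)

c ≈ 0.797 J/(g·°C)

Let T be the final temperature. ΣQ_i = 0:
479×c×(148 − 313) + 212×2.43×(148 − 25.7) = 0
-79035 c = -63004
c = -63004/-79035 ≈ 0.7972 J/(g·°C)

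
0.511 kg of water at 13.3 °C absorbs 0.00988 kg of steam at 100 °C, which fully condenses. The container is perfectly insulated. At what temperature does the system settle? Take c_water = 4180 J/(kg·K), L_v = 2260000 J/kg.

Energy balance with sensible and latent terms:
steam→water at 100 °C releases m L_v = 0.00988×2260000 = 22329; condensed water 100 °C→T: 41.3(T − 100); original water: 2136(T − 13.3)
2177.3 T = 22329 + 4129.8 + 28409 = 54867
T ≈ 25.20 °C — below 100 °C, confirming all the steam condensed.

T_f ≈ 25.2 °C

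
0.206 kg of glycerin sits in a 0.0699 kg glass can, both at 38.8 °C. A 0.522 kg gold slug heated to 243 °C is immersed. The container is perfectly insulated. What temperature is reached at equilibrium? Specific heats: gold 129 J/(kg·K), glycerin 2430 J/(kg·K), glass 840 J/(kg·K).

T_f ≈ 60.7 °C

Setting the total heat transfer to zero:
0.522×129×(T − 243) + 0.206×2430×(T − 38.8) + 0.0699×840×(T − 38.8) = 0
67.34(T − 243) + 500.58(T − 38.8) + 58.72(T − 38.8) = 0
(67.34 + 500.58 + 58.72) T = 67.34×243 + 500.58×38.8 + 58.72×38.8
T = 38064/626.63 ≈ 60.74 °C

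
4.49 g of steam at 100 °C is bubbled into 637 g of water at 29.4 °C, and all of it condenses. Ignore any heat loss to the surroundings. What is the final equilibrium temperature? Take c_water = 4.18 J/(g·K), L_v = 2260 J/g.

Let T be the final temperature. ΣQ_i = 0:
condense steam: −4.49×2260 = −10147; condensed water 100 °C→T: 18.77(T − 100); original water: 2662.7(T − 29.4)
2681.4 T = 10147 + 1876.8 + 78282 = 90306
T ≈ 33.68 °C (< 100 °C, so full condensation is consistent).

T_f ≈ 33.7 °C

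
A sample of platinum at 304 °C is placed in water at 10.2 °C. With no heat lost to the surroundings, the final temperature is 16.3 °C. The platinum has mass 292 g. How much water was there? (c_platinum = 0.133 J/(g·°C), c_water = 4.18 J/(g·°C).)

m ≈ 438 g

|Q_platinum| = |Q_water|:
292×0.133×(304 − 16.3) = m×4.18×(16.3 − 10.2)
25.5 m = 11173  ⇒  m ≈ 438.2 g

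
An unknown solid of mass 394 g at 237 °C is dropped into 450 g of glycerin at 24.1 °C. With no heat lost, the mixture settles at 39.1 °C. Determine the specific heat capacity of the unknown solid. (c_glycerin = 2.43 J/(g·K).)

c ≈ 0.21 J/(g·K)

Heat lost by the unknown solid = heat gained by the glycerin:
394·c·(237 − 39.1) = 450·2.43·(39.1 − 24.1)
77973 c = 16402  ⇒  c ≈ 0.2104 J/(g·K)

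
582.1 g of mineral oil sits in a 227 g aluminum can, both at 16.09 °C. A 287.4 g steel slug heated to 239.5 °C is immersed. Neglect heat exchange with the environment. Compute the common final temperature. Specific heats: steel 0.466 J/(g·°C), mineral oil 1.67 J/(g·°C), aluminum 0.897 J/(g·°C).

T_f ≈ 38.9 °C

Let T be the final temperature. ΣQ_i = 0:
287.4×0.466×(T − 239.5) + 582.1×1.67×(T − 16.09) + 227×0.897×(T − 16.09) = 0
133.93(T − 239.5) + 972.11(T − 16.09) + 203.62(T − 16.09) = 0
(133.93 + 972.11 + 203.62) T = 133.93×239.5 + 972.11×16.09 + 203.62×16.09
T = 50993 / 1309.7 = 38.9 °C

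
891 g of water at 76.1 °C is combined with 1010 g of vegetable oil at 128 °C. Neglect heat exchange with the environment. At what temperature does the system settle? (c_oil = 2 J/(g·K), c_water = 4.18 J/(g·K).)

Set heat shed by the hot body equal to heat absorbed by the cold body:
1010·2·(128 − T) = 891·4.18·(T − 76.1)
2020(128 − T) = 3724.4(T − 76.1)
5744.4 T = 541985  ⇒  T ≈ 94.35 °C

T_f ≈ 94.4 °C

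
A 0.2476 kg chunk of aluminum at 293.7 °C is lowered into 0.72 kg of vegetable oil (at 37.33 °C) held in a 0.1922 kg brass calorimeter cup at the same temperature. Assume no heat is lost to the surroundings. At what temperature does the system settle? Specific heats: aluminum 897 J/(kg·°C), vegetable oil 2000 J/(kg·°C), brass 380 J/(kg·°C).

T_f = Σ m_i c_i T_i / Σ m_i c_i:
T_f = (222.1·293.7 + 1440·37.33 + 73.04·37.33) / (222.1 + 1440 + 73.04)
    = 121712 / 1735.1 ≈ 70.15 °C

T_f ≈ 70.1 °C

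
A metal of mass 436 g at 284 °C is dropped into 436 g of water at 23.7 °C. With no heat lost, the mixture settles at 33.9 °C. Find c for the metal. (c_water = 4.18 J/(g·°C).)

Net heat exchanged in the isolated system is zero:
436·c·(33.9 − 284) + 436·4.18·(33.9 − 23.7) = 0
-109044 c = -18589
c = -18589/-109044 ≈ 0.1705 J/(g·°C)

c ≈ 0.17 J/(g·°C)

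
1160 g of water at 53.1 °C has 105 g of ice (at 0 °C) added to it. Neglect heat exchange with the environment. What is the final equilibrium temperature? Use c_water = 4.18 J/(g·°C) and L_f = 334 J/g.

Let T be the final temperature. ΣQ_i = 0:
melt ice: 105·334 = 35070; warm the meltwater: 438.9 T; water: 4848.8(T − 53.1)
5287.7 T = 257471 − 35070 = 222401
T ≈ 42.06 °C. Since T > 0 °C, the all-ice-melts assumption holds.

T_f ≈ 42.1 °C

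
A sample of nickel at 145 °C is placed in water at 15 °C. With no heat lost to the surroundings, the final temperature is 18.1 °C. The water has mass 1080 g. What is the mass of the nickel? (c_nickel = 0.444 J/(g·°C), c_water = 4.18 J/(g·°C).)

m ≈ 248 g

|Q_nickel| = |Q_water|:
m×0.444×(145 − 18.1) = 1080×4.18×(18.1 − 15)
56.34 m = 13995  ⇒  m ≈ 248.4 g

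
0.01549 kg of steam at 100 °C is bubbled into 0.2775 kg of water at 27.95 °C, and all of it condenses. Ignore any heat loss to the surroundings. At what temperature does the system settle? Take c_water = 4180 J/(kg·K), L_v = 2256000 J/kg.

T_f ≈ 60.3 °C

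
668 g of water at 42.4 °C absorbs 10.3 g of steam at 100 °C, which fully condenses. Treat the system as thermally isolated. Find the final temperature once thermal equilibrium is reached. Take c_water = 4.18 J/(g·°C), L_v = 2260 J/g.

T_f ≈ 51.5 °C

Setting the total heat transfer to zero:
latent heat released on condensation: 10.3·2260 = 23278; condensed water 100 °C→T: 43.05(T − 100); original water: 2792.2(T − 42.4)
2835.3 T = 23278 + 4305.4 + 118391 = 145974
T ≈ 51.48 °C (< 100 °C, so full condensation is consistent).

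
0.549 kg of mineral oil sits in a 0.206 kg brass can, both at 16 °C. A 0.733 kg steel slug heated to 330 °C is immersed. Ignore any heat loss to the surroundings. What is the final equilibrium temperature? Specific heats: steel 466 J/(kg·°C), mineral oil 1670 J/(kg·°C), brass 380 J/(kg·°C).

T_f ≈ 96.2 °C

Heat gained plus heat lost sum to zero:
0.733·466·(T − 330) + 0.549·1670·(T − 16) + 0.206·380·(T − 16) = 0
341.58(T − 330) + 916.83(T − 16) + 78.28(T − 16) = 0
1336.7 T = 128642
T = 128642 / 1336.7 = 96.2 °C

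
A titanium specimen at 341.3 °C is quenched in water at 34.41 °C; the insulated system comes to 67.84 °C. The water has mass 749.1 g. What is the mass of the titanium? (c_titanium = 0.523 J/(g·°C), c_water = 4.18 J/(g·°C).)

Net heat exchanged in the isolated system is zero:
m×0.523×(67.84 − 341.3) + 749.1×4.18×(67.84 − 34.41) = 0
-143.02 m = -104677
m = -104677/-143.02 ≈ 731.9 g

m ≈ 732 g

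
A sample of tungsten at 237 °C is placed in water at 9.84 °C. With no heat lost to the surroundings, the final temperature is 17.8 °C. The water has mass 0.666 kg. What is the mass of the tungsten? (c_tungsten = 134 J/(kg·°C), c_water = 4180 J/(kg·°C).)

Taking heat into each body as positive, Σ m c ΔT = 0:
m·134·(17.8 − 237) + 0.666·4180·(17.8 − 9.84) = 0
-29373 m = -22160
m = -22160/-29373 ≈ 0.7544 kg

m ≈ 0.754 kg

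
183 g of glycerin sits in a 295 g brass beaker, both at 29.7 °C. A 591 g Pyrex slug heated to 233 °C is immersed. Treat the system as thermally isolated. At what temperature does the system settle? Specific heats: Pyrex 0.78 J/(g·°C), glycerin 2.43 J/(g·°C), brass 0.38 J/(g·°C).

T_f ≈ 121.8 °C

With ΣQ=0 the equilibrium temperature is the m·c-weighted mean:
T_f = (460.98*233 + 444.69*29.7 + 112.1*29.7) / (460.98 + 444.69 + 112.1)
    = 123945 / 1017.8 ≈ 121.78 °C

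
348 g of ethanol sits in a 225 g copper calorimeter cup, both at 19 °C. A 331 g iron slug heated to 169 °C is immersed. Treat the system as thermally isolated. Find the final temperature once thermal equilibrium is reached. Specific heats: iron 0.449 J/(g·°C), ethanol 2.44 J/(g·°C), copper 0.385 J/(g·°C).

T_f ≈ 39.6 °C

Heat gained plus heat lost sum to zero:
331·0.449·(T − 169) + 348·2.44·(T − 19) + 225·0.385·(T − 19) = 0
148.62(T − 169) + 849.12(T − 19) + 86.62(T − 19) = 0
1084.4 T = 42896
T ≈ 39.56 °C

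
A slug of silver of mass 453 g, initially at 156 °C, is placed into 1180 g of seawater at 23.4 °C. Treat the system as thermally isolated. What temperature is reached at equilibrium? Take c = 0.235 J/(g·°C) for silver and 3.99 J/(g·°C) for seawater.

Heat lost by the silver equals heat gained by the seawater:
453*0.235*(156 − T) = 1180*3.99*(T − 23.4)
106.45(156 − T) = 4708.2(T − 23.4)
4814.7 T = 126779  ⇒  T ≈ 26.33 °C

T_f ≈ 26.3 °C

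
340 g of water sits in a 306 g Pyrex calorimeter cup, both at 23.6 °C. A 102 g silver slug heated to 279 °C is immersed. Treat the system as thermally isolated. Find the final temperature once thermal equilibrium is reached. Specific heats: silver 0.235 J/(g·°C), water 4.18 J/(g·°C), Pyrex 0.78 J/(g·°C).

T_f ≈ 27.2 °C

Taking heat into each body as positive, Σ m c ΔT = 0:
102*0.235*(T − 279) + 340*4.18*(T − 23.6) + 306*0.78*(T − 23.6) = 0
23.97(T − 279) + 1421.2(T − 23.6) + 238.68(T − 23.6) = 0
(23.97 + 1421.2 + 238.68) T = 23.97*279 + 1421.2*23.6 + 238.68*23.6
T = 45861 / 1683.8 = 27.2 °C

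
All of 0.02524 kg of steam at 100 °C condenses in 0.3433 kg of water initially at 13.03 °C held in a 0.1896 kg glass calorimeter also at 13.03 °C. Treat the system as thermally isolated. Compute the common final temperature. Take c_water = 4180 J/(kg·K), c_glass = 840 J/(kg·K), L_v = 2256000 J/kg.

T_f ≈ 51.9 °C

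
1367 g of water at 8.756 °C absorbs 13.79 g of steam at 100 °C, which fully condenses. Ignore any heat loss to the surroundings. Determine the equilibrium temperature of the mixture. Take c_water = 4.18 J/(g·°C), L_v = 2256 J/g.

T_f ≈ 15.1 °C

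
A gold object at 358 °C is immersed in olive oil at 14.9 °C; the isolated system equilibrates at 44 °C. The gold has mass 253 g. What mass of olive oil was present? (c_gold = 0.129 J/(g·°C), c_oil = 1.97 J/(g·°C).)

Conservation of energy gives ΣQ = 0:
253·0.129·(44 − 358) + m·1.97·(44 − 14.9) = 0
57.33 m = 10248
m = 10248/57.33 ≈ 178.8 g

m ≈ 179 g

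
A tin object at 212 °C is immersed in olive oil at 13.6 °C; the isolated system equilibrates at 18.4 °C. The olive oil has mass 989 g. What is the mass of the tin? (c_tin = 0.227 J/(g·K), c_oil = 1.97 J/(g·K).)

m ≈ 213 g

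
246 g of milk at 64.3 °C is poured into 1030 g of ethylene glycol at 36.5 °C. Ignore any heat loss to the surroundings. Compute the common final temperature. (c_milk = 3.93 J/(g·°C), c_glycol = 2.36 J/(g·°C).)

Heat lost by the milk equals heat gained by the glycol:
246*3.93*(64.3 − T) = 1030*2.36*(T − 36.5)
966.78(64.3 − T) = 2430.8(T − 36.5)
3397.6 T = 150888  ⇒  T ≈ 44.41 °C

T_f ≈ 44.4 °C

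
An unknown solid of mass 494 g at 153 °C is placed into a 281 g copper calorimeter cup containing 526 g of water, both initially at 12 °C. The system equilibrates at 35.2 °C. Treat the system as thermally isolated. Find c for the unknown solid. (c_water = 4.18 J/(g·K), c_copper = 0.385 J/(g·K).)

Heat gained plus heat lost sum to zero:
494·c·(35.2 − 153) + 526·4.18·(35.2 − 12) + 281·0.385·(35.2 − 12) = 0
-58193 c = -53519
c = -53519/-58193 ≈ 0.9197 J/(g·K)

c ≈ 0.92 J/(g·K)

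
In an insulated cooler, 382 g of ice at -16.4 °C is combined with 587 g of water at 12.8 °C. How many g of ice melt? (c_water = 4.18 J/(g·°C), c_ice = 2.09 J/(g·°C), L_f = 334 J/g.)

m_melted ≈ 54.8 g

Heat available from the water dropping to 0 °C: 587×4.18×12.8 = 31407 J.
Warming the ice to 0 °C takes 382×2.09×16.4 = 13093 J, leaving 18313 J for melting.
Fully melting the ice requires m_ice L_f = 382×334 = 127588 J.
Since 18313 < 127588 J, not all the ice melts; equilibrium is at 0 °C.
Mass melted = 18313/334 ≈ 54.83 g.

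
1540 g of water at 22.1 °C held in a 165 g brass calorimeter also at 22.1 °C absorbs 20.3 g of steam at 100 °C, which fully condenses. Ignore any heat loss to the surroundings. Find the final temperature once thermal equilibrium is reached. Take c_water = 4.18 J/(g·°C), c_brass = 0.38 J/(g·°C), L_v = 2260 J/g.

T_f ≈ 30.1 °C

Conservation of energy gives ΣQ = 0:
steam→water at 100 °C releases m L_v = 20.3×2260 = 45878; condensate cools 100→T: 20.3×4.18×(T − 100) = 84.85(T − 100); water warms: 1540×4.18×(T − 22.1) = 6437.2(T − 22.1); brass cup: 165×0.38×(T − 22.1) = 62.7(T − 22.1)
6584.8 T = 45878 + 8485.4 + 143648 = 198011
T ≈ 30.07 °C (< 100 °C, so full condensation is consistent).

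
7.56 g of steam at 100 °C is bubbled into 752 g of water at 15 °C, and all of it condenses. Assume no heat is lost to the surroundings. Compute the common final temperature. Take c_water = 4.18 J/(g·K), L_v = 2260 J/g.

Heat gained plus heat lost sum to zero:
steam→water at 100 °C releases m L_v = 7.56·2260 = 17086
  condensed water 100 °C→T: 31.6(T − 100)
  water warms: 752·4.18·(T − 15) = 3143.4(T − 15)
3175 T = 17086 + 3160.1 + 47150 = 67396
T ≈ 21.23 °C (< 100 °C, so full condensation is consistent).

T_f ≈ 21.2 °C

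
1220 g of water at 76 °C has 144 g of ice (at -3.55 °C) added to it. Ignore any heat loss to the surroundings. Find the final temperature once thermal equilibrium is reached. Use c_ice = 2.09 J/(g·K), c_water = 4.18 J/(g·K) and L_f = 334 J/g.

Let T be the final temperature. ΣQ_i = 0:
warm ice to 0 °C: 144·2.09·(0 − (-3.55)) = 1068.4
  fusion: m_ice L_f = 144·334 = 48096
  meltwater 0→T: 144·4.18·T = 601.92 T
  water cools: 1220·4.18·(T − 76) = 5099.6(T − 76)
5701.5 T = 387570 − 49164 = 338405
T ≈ 59.35 °C (positive, so assuming full melt was valid).

T_f ≈ 59.4 °C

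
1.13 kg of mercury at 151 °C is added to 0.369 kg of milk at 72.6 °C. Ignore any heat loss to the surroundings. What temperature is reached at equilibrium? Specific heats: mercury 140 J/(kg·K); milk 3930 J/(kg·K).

T_f ≈ 80.3 °C

Set heat shed by the hot body equal to heat absorbed by the cold body:
1.13·140·(151 − T) = 0.369·3930·(T − 72.6)
158.2(151 − T) = 1450.2(T − 72.6)
1608.4 T = 129171  ⇒  T ≈ 80.31 °C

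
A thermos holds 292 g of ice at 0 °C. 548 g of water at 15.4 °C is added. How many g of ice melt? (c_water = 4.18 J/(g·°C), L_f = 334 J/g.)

m_melted ≈ 106 g

Heat available from the water dropping to 0 °C: 548·4.18·15.4 = 35276 J.
To melt every bit of ice: 292·334 = 97528 J.
Since 35276 < 97528 J, not all the ice melts; equilibrium is at 0 °C.
Mass melted = 35276/334 ≈ 105.6 g.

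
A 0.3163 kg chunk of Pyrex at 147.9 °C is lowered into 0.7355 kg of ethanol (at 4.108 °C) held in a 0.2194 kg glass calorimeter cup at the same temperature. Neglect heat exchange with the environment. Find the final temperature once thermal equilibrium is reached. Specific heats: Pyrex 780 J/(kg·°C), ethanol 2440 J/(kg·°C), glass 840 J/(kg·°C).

T_f is the heat-capacity-weighted average of the initial temperatures:
T_f = (246.71×147.9 + 1794.6×4.108 + 184.3×4.108) / (246.71 + 1794.6 + 184.3)
    = 44618 / 2225.6 ≈ 20.05 °C

T_f ≈ 20.0 °C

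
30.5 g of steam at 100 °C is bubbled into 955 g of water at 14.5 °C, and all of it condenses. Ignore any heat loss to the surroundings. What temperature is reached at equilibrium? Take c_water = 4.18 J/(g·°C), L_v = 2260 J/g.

Heat gained plus heat lost sum to zero:
steam→water at 100 °C releases m L_v = 30.5×2260 = 68930; condensate cools 100→T: 30.5×4.18×(T − 100) = 127.49(T − 100); water warms: 955×4.18×(T − 14.5) = 3991.9(T − 14.5)
4119.4 T = 68930 + 12749 + 57883 = 139562
T ≈ 33.88 °C (< 100 °C, so full condensation is consistent).

T_f ≈ 33.9 °C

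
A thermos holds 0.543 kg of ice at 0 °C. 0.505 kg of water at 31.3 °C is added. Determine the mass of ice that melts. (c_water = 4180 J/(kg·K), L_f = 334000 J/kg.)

Heat available from the water dropping to 0 °C: 0.505×4180×31.3 = 66071 J.
Melting all 0.543 kg of ice would need 0.543×334000 = 181362 J.
That's not enough to melt it all — equilibrium is at 0 °C with ice remaining.
m_melted×334000 = 66071  ⇒  m_melted ≈ 0.1978 kg.

m_melted ≈ 0.198 kg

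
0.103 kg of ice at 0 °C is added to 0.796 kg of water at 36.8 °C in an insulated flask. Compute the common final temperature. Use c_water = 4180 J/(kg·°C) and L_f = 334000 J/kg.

Setting the total heat transfer to zero:
latent heat to melt: 0.103·334000 = 34402; meltwater 0→T: 0.103·4180·T = 430.54 T; water cools: 0.796·4180·(T − 36.8) = 3327.3(T − 36.8)
3757.8 T = 122444 − 34402 = 88042
T ≈ 23.43 °C. Since T > 0 °C, the all-ice-melts assumption holds.

T_f ≈ 23.4 °C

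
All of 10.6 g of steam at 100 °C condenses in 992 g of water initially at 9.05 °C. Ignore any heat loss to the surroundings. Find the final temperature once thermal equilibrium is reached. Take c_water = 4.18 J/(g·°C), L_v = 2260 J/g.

Let T be the final temperature. ΣQ_i = 0:
latent heat released on condensation: 10.6×2260 = 23956
  condensed water 100 °C→T: 44.31(T − 100)
  water warms: 992×4.18×(T − 9.05) = 4146.6(T − 9.05)
4190.9 T = 23956 + 4430.8 + 37526 = 65913
T ≈ 15.73 °C, under the boiling point, so the assumption holds.

T_f ≈ 15.7 °C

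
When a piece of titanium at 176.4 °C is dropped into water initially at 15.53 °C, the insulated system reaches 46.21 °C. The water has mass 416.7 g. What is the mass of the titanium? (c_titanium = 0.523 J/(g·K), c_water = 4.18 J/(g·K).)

m ≈ 785 g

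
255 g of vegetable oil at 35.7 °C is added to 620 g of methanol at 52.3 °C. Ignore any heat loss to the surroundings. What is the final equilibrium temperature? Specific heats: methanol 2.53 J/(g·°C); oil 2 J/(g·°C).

Heat lost by the methanol equals heat gained by the oil:
620*2.53*(52.3 − T) = 255*2*(T − 35.7)
1568.6(52.3 − T) = 510(T − 35.7)
2078.6 T = 100245  ⇒  T ≈ 48.23 °C

T_f ≈ 48.2 °C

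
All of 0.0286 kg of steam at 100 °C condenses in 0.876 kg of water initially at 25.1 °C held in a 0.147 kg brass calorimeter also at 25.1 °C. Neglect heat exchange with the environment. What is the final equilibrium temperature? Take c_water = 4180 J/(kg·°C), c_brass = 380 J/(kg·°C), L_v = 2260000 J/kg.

T_f ≈ 44.3 °C

Heat gained plus heat lost sum to zero:
steam→water at 100 °C releases m L_v = 0.0286×2260000 = 64636
  condensate cools 100→T: 0.0286×4180×(T − 100) = 119.55(T − 100)
  original water: 3661.7(T − 25.1)
  cup: 55.86(T − 25.1)
3837.1 T = 64636 + 11955 + 93310 = 169901
T ≈ 44.28 °C — below 100 °C, confirming all the steam condensed.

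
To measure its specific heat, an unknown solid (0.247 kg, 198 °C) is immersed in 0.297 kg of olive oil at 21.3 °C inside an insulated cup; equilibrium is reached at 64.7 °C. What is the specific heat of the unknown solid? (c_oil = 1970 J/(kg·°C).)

Net heat exchanged in the isolated system is zero:
0.247×c×(64.7 − 198) + 0.297×1970×(64.7 − 21.3) = 0
-32.93 c = -25393
c = -25393/-32.93 ≈ 771.2 J/(kg·°C)

c ≈ 771 J/(kg·°C)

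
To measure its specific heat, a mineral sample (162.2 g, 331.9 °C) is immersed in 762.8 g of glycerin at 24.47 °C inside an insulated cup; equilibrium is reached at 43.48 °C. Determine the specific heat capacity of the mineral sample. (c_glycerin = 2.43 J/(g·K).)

Heat gained plus heat lost sum to zero:
162.2×c×(43.48 − 331.9) + 762.8×2.43×(43.48 − 24.47) = 0
-46782 c = -35237
c = -35237/-46782 ≈ 0.7532 J/(g·K)

c ≈ 0.753 J/(g·K)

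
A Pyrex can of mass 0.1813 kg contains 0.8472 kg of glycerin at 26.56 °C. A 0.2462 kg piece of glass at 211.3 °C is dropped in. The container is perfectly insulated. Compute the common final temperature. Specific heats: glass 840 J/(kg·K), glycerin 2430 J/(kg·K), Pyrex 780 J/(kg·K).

T_f ≈ 42.4 °C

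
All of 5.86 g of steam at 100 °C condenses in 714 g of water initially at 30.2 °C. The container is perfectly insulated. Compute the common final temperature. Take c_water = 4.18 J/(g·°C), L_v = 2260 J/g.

T_f ≈ 35.2 °C

Conservation of energy gives ΣQ = 0:
condense steam: −5.86·2260 = −13244; condensed water 100 °C→T: 24.49(T − 100); water warms: 714·4.18·(T − 30.2) = 2984.5(T − 30.2)
3009 T = 13244 + 2449.5 + 90133 = 105826
T ≈ 35.17 °C (< 100 °C, so full condensation is consistent).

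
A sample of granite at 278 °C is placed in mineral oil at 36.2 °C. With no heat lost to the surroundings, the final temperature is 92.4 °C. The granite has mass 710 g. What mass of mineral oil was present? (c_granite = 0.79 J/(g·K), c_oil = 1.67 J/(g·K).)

Net heat exchanged in the isolated system is zero:
710×0.79×(92.4 − 278) + m×1.67×(92.4 − 36.2) = 0
93.85 m = 104103
m = 104103/93.85 ≈ 1109 g

m ≈ 1110 g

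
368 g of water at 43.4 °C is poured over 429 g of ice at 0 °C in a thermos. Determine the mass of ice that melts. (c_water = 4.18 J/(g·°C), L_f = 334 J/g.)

Cooling the water to 0 °C releases 368·4.18·43.4 = 66760 J.
To melt every bit of ice: 429·334 = 143286 J.
That's not enough to melt it all — equilibrium is at 0 °C with ice remaining.
m_melted·334 = 66760  ⇒  m_melted ≈ 199.9 g.

m_melted ≈ 200 g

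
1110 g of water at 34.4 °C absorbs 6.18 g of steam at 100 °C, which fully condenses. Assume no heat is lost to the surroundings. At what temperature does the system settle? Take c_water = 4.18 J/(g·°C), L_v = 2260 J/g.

T_f ≈ 37.8 °C

Heat gained plus heat lost sum to zero:
latent heat released on condensation: 6.18·2260 = 13967
  condensate cools 100→T: 6.18·4.18·(T − 100) = 25.83(T − 100)
  water warms: 1110·4.18·(T − 34.4) = 4639.8(T − 34.4)
4665.6 T = 13967 + 2583.2 + 159609 = 176159
T ≈ 37.76 °C, under the boiling point, so the assumption holds.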